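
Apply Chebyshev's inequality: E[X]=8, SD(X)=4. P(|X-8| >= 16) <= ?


k = 16/4 = 4
Chebyshev: P(|X-mu| >= k*sigma) <= 1/k^2 = 1/4^2 = 1/16

1/16


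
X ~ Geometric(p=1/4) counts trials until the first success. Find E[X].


For geometric (trials until first success), E[X] = 1/p = 1/(1/4) = 4

4


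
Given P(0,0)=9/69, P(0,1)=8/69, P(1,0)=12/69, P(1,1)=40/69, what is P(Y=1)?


P(Y=1) = P(0,1)+P(1,1) = 8/69 + 40/69 = 48/69 = 16/23

16/23


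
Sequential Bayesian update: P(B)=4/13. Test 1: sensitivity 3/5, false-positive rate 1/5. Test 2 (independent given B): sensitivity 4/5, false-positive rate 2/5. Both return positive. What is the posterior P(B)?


After test 1: P(+) = 3/5*4/13 + 1/5*9/13 = 21/65
P(B|+) = (12/65)/(21/65) = 4/7
After test 2 (use post1 as new prior): P(+) = 4/5*4/7 + 2/5*3/7 = 22/35
P(B|+,+) = (16/35)/(22/35) = 8/11

8/11


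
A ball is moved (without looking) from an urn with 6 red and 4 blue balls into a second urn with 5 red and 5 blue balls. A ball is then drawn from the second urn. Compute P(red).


P(transfer red) = 6/10 = 3/5; P(transfer blue) = 2/5
If red transferred: Urn II has 6 red of 11, so P(red|red moved) = 6/11
If blue transferred: Urn II has 5 red of 11, so P(red|blue moved) = 5/11
By total probability: P(red) = 3/5*6/11 + 2/5*5/11 = 28/55

28/55


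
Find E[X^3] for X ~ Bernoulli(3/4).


For Bernoulli: X in {0,1}
E[X^3] = 0^3*(1-3/4) + 1^3*3/4 = 3/4

3/4


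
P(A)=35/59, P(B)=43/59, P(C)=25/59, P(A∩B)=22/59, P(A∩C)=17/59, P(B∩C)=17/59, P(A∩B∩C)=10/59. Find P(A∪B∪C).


P(A∪B∪C) = P(A)+P(B)+P(C) - P(AB)-P(AC)-P(BC) + P(ABC)
= 35/59+43/59+25/59 - 22/59-17/59-17/59 + 10/59
= 57/59

57/59


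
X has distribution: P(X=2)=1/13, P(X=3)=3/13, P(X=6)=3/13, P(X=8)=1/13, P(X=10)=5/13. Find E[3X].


E[3X] = sum(g(x)*P(x))
= 6*1/13 + 9*3/13 + 18*3/13 + 24*1/13 + 30*5/13
= 261/13

261/13


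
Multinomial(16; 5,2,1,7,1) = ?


16! = 20922789888000
Denominator: 5!=120 * 2!=2 * 1!=1 * 7!=5040 * 1!=1
Coefficient = 20922789888000 / 1209600 = 17297280

17297280


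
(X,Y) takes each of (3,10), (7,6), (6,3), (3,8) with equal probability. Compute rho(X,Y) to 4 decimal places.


Cov(X,Y) = -3.5625, Var(X) = 3.1875, Var(Y) = 6.6875
rho = Cov/(sqrt(VarX)*sqrt(VarY)) = -0.7716

-0.7716


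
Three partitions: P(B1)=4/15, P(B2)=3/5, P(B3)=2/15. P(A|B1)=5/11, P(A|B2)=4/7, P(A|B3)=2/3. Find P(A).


P(A) = P(A|B1)P(B1) + P(A|B2)P(B2) + P(A|B3)P(B3)
= 5/11*4/15 + 4/7*3/5 + 2/3*2/15
= 4/33 + 12/35 + 4/45 = 1916/3465

1916/3465


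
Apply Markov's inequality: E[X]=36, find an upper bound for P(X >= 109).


Markov: P(X >= a) <= E[X]/a
P(X >= 109) <= 36/109

36/109


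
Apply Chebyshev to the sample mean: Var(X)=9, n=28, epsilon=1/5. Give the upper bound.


Var(Xbar) = Var(X)/n = 9/28
Chebyshev: P(|Xbar-mu| >= 1/5) <= Var(Xbar)/(1/5)^2 = (9/28)/(1/25) = 225/28
Bound exceeds 1, so trivial bound: 1

1


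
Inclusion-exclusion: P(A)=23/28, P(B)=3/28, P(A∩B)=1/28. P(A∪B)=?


P(A∪B) = P(A) + P(B) - P(A∩B)
= 23/28 + 3/28 - 1/28 = 25/28

25/28


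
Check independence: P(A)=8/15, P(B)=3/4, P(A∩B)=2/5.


P(A)*P(B) = 8/15*3/4 = 2/5
P(A∩B) = 2/5, which equals P(A)P(B), so independent

Yes, A and B are independent


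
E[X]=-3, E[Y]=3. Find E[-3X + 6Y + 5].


E[-3X + 6Y + 5] = -3*E[X] + 6*E[Y] + 5
= (-3)*(-3) + (6)*(3) + (5)
= 9 + 18 + 5 = 32

32


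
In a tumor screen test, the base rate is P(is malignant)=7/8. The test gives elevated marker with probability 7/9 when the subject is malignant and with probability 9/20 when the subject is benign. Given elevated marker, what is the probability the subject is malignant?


P(A) = P(A|B)P(B) + P(A|B')P(B') = 7/9*7/8 + 9/20*1/8 = 1061/1440
P(B|A) = P(A|B)P(B)/P(A) = (49/72)/(1061/1440) = 980/1061

980/1061


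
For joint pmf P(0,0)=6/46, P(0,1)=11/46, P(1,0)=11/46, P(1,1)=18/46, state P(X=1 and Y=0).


Read from table: P(X=1, Y=0) = 11/46

11/46


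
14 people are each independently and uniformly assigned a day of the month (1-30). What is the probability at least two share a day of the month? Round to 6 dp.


P(all different) = prod((30-i)/30 for i=0..13) = 0.026506
P(at least one match) = 1 - 0.026506 = 0.973494

0.973494


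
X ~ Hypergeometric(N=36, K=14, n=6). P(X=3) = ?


P(X=3) = C(14,3)*C(22,3) / C(36,6)
= 364*1540 / 1947792
= 560560/1947792 = 455/1581

455/1581


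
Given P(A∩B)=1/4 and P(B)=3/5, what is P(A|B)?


P(A|B) = P(A∩B)/P(B) = (5/20)/(12/20) = 5/12

5/12


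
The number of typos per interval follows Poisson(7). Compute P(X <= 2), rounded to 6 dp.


P(X<=2) = e^(-7)*7^0/0! + e^(-7)*7^1/1! + e^(-7)*7^2/2!
≈ 0.0009118820 + 0.0063831738 + 0.0223411082
= 0.0296361640
≈ 0.029636

0.029636


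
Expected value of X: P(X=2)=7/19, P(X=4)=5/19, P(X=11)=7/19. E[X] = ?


E[X] = sum(x * P(x))
= 2*7/19 + 4*5/19 + 11*7/19
= 111/19

111/19


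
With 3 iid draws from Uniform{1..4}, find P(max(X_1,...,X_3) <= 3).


P(max <= 3) = P(all X_i <= 3) = (P(X_1 <= 3))^3
= (3/4)^3 = 27/64

27/64


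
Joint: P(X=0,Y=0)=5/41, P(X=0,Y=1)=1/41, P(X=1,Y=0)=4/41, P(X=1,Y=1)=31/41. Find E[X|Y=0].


P(Y=0) = 9/41
E[X|Y=0] = (0*5 + 1*4)/9 = 4/9

4/9


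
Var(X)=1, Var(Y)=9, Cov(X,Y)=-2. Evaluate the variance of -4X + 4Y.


Var(-4X + 4Y) = (-4)^2*Var(X) + 4^2*Var(Y) + 2*(-4)*4*Cov(X,Y)
= 16*1 + 16*9 - 32*(-2)
= 16 + 144 + 64 = 224

224


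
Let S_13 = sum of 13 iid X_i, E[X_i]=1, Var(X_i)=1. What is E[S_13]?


E[S_n] = n*E[X_1] = 13*1 = 13

13


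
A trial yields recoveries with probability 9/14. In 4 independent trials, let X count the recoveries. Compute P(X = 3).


P(X=3) = C(4,3) * p^3 * (1-p)^1
= 4 * 729/2744 * 5/14
= 3645/9604

3645/9604


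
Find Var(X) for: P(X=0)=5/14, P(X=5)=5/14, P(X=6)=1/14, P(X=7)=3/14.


E[X] = 26/7, E[X^2] = 22
Var(X) = E[X^2] - (E[X])^2 = 22 - (26/7)^2 = 402/49

402/49


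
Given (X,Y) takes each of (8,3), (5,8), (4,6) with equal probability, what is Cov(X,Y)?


E[X]=17/3, E[Y]=17/3, E[XY]=88/3
Cov(X,Y) = E[XY] - E[X]E[Y] = 88/3 - 17/3*17/3 = -25/9

-25/9


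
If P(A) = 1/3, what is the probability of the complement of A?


P(A') = 1 - P(A) = 1 - 1/3 = 2/3

2/3


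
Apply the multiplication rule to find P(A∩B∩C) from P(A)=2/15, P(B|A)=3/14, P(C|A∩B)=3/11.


P(A∩B∩C) = P(A) * P(B|A) * P(C|A∩B)
= 2/15 * 3/14 * 3/11
= 1/35 * 3/11 = 3/385

3/385


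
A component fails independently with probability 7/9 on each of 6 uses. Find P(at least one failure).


P(at least one) = 1 - P(none)
P(none) = (1 - 7/9)^6 = (2/9)^6 = 64/531441
P(at least one) = 1 - 64/531441 = 531377/531441

531377/531441


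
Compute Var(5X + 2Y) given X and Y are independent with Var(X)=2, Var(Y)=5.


Independence => Cov(X,Y)=0
Var(5X + 2Y) = 5^2*Var(X) + 2^2*Var(Y)
= 25*2 + 4*5 = 70

70


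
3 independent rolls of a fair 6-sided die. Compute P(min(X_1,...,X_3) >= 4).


P(min >= 4) = P(all X_i >= 4) = (P(X_1 >= 4))^3
= (3/6)^3 = (1/2)^3 = 1/8

1/8


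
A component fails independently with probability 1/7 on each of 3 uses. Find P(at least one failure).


P(at least one) = 1 - P(none)
P(none) = (1 - 1/7)^3 = (6/7)^3 = 216/343
P(at least one) = 1 - 216/343 = 127/343

127/343


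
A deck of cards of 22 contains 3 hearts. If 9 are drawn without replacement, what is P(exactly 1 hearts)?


P(X=1) = C(3,1)*C(19,8) / C(22,9)
= 3*75582 / 497420
= 226746/497420 = 351/770

351/770


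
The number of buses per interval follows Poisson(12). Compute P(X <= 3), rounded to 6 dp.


P(X<=3) = e^(-12)*12^0/0! + e^(-12)*12^1/1! + e^(-12)*12^2/2! + e^(-12)*12^3/3!
≈ 0.0000061442 + 0.0000737305 + 0.0004423833 + 0.0017695332
= 0.0022917912
≈ 0.002292

0.002292


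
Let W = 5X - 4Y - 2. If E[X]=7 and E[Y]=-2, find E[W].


E[5X - 4Y - 2] = 5*E[X] - 4*E[Y] - 2
= (5)*(7) + (-4)*(-2) + (-2)
= 35 + 8 - 2 = 41

41


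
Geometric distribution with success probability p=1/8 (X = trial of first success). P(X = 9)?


P(X=9) = (1-p)^8 * p = (7/8)^8 * 1/8
= 5764801/16777216 * 1/8 = 5764801/134217728

5764801/134217728


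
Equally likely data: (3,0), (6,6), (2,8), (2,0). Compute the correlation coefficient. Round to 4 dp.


Cov(X,Y) = 1.6250, Var(X) = 2.6875, Var(Y) = 12.7500
rho = Cov/(sqrt(VarX)*sqrt(VarY)) = 0.2776

0.2776


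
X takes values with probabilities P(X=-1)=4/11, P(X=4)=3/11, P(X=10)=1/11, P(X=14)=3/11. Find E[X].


E[X] = sum(x * P(x))
= -1*4/11 + 4*3/11 + 10*1/11 + 14*3/11
= 60/11

60/11


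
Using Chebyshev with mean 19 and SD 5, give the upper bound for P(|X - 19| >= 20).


k = 20/5 = 4
Chebyshev: P(|X-mu| >= k*sigma) <= 1/k^2 = 1/4^2 = 1/16

1/16


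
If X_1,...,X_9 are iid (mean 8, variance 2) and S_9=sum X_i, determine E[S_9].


E[S_n] = n*E[X_1] = 9*8 = 72

72


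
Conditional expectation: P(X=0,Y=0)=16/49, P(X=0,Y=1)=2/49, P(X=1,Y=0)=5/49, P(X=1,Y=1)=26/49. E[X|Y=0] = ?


P(Y=0) = 21/49
E[X|Y=0] = (0*16 + 1*5)/21 = 5/21

5/21


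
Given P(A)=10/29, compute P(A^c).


P(A') = 1 - P(A) = 1 - 10/29 = 19/29

19/29


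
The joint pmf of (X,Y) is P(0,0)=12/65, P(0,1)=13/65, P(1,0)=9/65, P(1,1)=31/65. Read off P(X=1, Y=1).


Read from table: P(X=1, Y=1) = 31/65

31/65


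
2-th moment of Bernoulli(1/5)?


For Bernoulli: X in {0,1}
E[X^2] = 0^2*(1-1/5) + 1^2*1/5 = 1/5

1/5


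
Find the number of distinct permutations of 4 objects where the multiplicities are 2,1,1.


4! = 24
Denominator: 2!=2 * 1!=1 * 1!=1
Coefficient = 24 / 2 = 12

12


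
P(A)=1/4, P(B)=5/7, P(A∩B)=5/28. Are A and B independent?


P(A)*P(B) = 1/4*5/7 = 5/28
P(A∩B) = 5/28, which equals P(A)P(B), so independent

Yes, A and B are independent


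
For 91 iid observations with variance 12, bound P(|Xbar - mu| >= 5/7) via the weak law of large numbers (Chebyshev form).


Var(Xbar) = Var(X)/n = 12/91
Chebyshev: P(|Xbar-mu| >= 5/7) <= Var(Xbar)/(5/7)^2 = (12/91)/(25/49) = 84/325

84/325


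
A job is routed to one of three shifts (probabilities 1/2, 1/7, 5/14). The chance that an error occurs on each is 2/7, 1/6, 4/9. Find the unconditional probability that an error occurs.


P(A) = P(A|B1)P(B1) + P(A|B2)P(B2) + P(A|B3)P(B3)
= 2/7*1/2 + 1/6*1/7 + 4/9*5/14
= 1/7 + 1/42 + 10/63 = 41/126

41/126


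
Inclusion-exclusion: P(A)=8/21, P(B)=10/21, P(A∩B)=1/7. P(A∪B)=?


P(A∪B) = P(A) + P(B) - P(A∩B)
= 8/21 + 10/21 - 1/7 = 5/7

5/7


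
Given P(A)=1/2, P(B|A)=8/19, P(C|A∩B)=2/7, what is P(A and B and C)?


P(A∩B∩C) = P(A) * P(B|A) * P(C|A∩B)
= 1/2 * 8/19 * 2/7
= 4/19 * 2/7 = 8/133

8/133


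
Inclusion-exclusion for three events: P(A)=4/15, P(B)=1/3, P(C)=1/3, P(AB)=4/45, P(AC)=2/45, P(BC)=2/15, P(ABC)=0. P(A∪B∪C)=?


P(A∪B∪C) = P(A)+P(B)+P(C) - P(AB)-P(AC)-P(BC) + P(ABC)
= 4/15+1/3+1/3 - 4/45-2/45-2/15 + 0
= 2/3

2/3


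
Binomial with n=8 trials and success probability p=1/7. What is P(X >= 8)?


P(X>=8) = P(X=8)
= 1/5764801
= 1/5764801

1/5764801


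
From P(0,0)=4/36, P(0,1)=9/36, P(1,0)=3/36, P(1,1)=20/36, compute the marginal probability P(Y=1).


P(Y=1) = P(0,1)+P(1,1) = 9/36 + 20/36 = 29/36

29/36


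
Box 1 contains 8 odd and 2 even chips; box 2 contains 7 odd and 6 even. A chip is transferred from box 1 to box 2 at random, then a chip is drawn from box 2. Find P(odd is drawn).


P(transfer odd) = 8/10 = 4/5; P(transfer even) = 1/5
If odd transferred: Urn II has 8 odd of 14, so P(odd|odd moved) = 4/7
If even transferred: Urn II has 7 odd of 14, so P(odd|even moved) = 1/2
By total probability: P(odd) = 4/5*4/7 + 1/5*1/2 = 39/70

39/70


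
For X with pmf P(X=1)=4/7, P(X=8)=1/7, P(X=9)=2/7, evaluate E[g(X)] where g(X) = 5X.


E[5X] = sum(g(x)*P(x))
= 5*4/7 + 40*1/7 + 45*2/7
= 150/7

150/7


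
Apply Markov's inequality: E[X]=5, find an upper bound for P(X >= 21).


Markov: P(X >= a) <= E[X]/a
P(X >= 21) <= 5/21

5/21


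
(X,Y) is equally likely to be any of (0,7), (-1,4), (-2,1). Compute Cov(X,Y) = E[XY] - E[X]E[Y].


E[X]=-1, E[Y]=4, E[XY]=-2
Cov(X,Y) = E[XY] - E[X]E[Y] = -2 + 1*4 = 2

2


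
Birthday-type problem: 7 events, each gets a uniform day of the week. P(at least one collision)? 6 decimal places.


P(all different) = prod((7-i)/7 for i=0..6) = 0.006120
P(at least one match) = 1 - 0.006120 = 0.993880

0.993880


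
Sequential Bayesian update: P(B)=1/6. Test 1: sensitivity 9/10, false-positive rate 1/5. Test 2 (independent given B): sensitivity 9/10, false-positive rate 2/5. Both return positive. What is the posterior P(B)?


After test 1: P(+) = 9/10*1/6 + 1/5*5/6 = 19/60
P(B|+) = (3/20)/(19/60) = 9/19
After test 2 (use post1 as new prior): P(+) = 9/10*9/19 + 2/5*10/19 = 121/190
P(B|+,+) = (81/190)/(121/190) = 81/121

81/121


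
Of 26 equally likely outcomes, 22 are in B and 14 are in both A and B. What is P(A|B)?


P(A|B) = P(A∩B)/P(B) = (14/26)/(22/26) = 14/22 = 7/11

7/11


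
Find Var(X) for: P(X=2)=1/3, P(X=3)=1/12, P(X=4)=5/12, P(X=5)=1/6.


E[X] = 41/12, E[X^2] = 155/12
Var(X) = E[X^2] - (E[X])^2 = 155/12 - (41/12)^2 = 179/144

179/144


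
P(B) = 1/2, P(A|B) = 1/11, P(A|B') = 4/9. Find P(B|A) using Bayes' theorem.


P(A) = P(A|B)P(B) + P(A|B')P(B') = 1/11*1/2 + 4/9*1/2 = 53/198
P(B|A) = P(A|B)P(B)/P(A) = (1/22)/(53/198) = 9/53

9/53


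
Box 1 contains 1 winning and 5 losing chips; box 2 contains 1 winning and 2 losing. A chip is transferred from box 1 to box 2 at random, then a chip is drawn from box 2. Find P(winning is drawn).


P(transfer winning) = 1/6; P(transfer losing) = 5/6
If winning transferred: Urn II has 2 winning of 4, so P(winning|winning moved) = 1/2
If losing transferred: Urn II has 1 winning of 4, so P(winning|losing moved) = 1/4
By total probability: P(winning) = 1/6*1/2 + 5/6*1/4 = 7/24

7/24


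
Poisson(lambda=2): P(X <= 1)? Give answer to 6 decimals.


P(X<=1) = e^(-2)*2^0/0! + e^(-2)*2^1/1!
≈ 0.1353352832 + 0.2706705665
= 0.4060058497
≈ 0.406006

0.406006


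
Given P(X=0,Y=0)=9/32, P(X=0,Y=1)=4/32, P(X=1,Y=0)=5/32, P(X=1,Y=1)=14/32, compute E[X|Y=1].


P(Y=1) = 18/32
E[X|Y=1] = (0*4 + 1*14)/18 = 14/18 = 7/9

7/9


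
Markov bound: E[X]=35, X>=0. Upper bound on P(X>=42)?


Markov: P(X >= a) <= E[X]/a
P(X >= 42) <= 35/42 = 5/6

5/6


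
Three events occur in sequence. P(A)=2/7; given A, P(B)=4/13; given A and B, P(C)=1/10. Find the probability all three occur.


P(A∩B∩C) = P(A) * P(B|A) * P(C|A∩B)
= 2/7 * 4/13 * 1/10
= 8/91 * 1/10 = 4/455

4/455


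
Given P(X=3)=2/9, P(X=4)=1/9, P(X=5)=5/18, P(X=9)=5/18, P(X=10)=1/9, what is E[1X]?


E[1X] = sum(g(x)*P(x))
= 3*2/9 + 4*1/9 + 5*5/18 + 9*5/18 + 10*1/9
= 55/9

55/9


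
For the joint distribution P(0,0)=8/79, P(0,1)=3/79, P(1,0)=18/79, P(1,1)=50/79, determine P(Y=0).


P(Y=0) = P(0,0)+P(1,0) = 8/79 + 18/79 = 26/79

26/79


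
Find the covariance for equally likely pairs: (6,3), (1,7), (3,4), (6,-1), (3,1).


E[X]=19/5, E[Y]=14/5, E[XY]=34/5
Cov(X,Y) = E[XY] - E[X]E[Y] = 34/5 - 19/5*14/5 = -96/25

-96/25


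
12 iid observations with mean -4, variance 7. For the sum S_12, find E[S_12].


E[S_n] = n*E[X_1] = 12*-4 = -48

-48


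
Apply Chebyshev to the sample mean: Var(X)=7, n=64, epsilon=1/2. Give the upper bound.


Var(Xbar) = Var(X)/n = 7/64
Chebyshev: P(|Xbar-mu| >= 1/2) <= Var(Xbar)/(1/2)^2 = (7/64)/(1/4) = 7/16

7/16


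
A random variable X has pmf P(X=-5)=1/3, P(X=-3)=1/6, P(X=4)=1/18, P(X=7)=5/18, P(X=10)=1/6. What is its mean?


E[X] = sum(x * P(x))
= -5*1/3 - 3*1/6 + 4*1/18 + 7*5/18 + 10*1/6
= 5/3

5/3


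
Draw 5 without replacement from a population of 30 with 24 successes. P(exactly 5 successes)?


P(X=5) = C(24,5)*C(6,0) / C(30,5)
= 42504*1 / 142506
= 42504/142506 = 1012/3393

1012/3393


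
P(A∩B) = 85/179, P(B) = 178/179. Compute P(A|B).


P(A|B) = P(A∩B)/P(B) = (85/179)/(178/179) = 85/178

85/178


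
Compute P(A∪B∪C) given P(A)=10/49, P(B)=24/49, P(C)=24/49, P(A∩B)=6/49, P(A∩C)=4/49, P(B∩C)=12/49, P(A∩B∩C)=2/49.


P(A∪B∪C) = P(A)+P(B)+P(C) - P(AB)-P(AC)-P(BC) + P(ABC)
= 10/49+24/49+24/49 - 6/49-4/49-12/49 + 2/49
= 38/49

38/49


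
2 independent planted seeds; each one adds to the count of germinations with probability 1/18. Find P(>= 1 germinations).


P(at least one) = 1 - P(none)
P(none) = (1 - 1/18)^2 = (17/18)^2 = 289/324
P(at least one) = 1 - 289/324 = 35/324

35/324


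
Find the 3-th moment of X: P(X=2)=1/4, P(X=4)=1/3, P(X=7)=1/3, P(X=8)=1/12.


E[X^3] = sum(x^3 * P(x))
= 8*1/4 + 64*1/3 + 343*1/3 + 512*1/12
= 541/3

541/3


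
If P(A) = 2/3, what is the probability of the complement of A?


P(A') = 1 - P(A) = 1 - 2/3 = 1/3

1/3


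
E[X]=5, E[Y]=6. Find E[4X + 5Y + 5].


E[4X + 5Y + 5] = 4*E[X] + 5*E[Y] + 5
= (4)*(5) + (5)*(6) + (5)
= 20 + 30 + 5 = 55

55


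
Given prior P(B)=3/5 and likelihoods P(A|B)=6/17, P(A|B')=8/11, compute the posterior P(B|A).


P(A) = P(A|B)P(B) + P(A|B')P(B') = 6/17*3/5 + 8/11*2/5 = 94/187
P(B|A) = P(A|B)P(B)/P(A) = (18/85)/(94/187) = 99/235

99/235


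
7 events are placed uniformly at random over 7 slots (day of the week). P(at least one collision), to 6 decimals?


P(all different) = prod((7-i)/7 for i=0..6) = 0.006120
P(at least one match) = 1 - 0.006120 = 0.993880

0.993880


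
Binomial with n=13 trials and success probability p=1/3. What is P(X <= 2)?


P(X<=2) = P(X=0) + P(X=1) + P(X=2)
= 8192/1594323 + 53248/1594323 + 53248/531441
= 8192/59049

8192/59049


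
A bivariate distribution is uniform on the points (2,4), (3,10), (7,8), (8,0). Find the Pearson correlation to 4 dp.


Cov(X,Y) = -4.0000, Var(X) = 6.5000, Var(Y) = 14.7500
rho = Cov/(sqrt(VarX)*sqrt(VarY)) = -0.4085

-0.4085


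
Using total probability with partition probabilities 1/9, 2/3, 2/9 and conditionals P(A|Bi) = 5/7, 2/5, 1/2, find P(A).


P(A) = P(A|B1)P(B1) + P(A|B2)P(B2) + P(A|B3)P(B3)
= 5/7*1/9 + 2/5*2/3 + 1/2*2/9
= 5/63 + 4/15 + 1/9 = 16/35

16/35


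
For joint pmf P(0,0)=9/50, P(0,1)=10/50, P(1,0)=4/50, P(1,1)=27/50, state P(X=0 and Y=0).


Read from table: P(X=0, Y=0) = 9/50

9/50


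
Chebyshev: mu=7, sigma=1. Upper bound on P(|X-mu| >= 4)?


k = 4/1 = 4
Chebyshev: P(|X-mu| >= k*sigma) <= 1/k^2 = 1/4^2 = 1/16

1/16


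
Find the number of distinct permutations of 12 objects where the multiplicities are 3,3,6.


12! = 479001600
Denominator: 3!=6 * 3!=6 * 6!=720
Coefficient = 479001600 / 25920 = 18480

18480


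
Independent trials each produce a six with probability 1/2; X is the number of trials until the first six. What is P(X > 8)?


P(X > 8) = P(first 8 trials all fail) = (1-p)^8 = (1/2)^8 = 1/256

1/256


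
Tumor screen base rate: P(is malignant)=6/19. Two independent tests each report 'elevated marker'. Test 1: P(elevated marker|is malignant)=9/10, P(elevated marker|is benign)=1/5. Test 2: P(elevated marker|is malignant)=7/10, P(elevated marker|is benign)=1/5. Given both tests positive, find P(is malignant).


After test 1: P(+) = 9/10*6/19 + 1/5*13/19 = 8/19
P(B|+) = (27/95)/(8/19) = 27/40
After test 2 (use post1 as new prior): P(+) = 7/10*27/40 + 1/5*13/40 = 43/80
P(B|+,+) = (189/400)/(43/80) = 189/215

189/215


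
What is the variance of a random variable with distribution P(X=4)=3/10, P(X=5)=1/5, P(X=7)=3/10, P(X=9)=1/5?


E[X] = 61/10, E[X^2] = 407/10
Var(X) = E[X^2] - (E[X])^2 = 407/10 - (61/10)^2 = 349/100

349/100


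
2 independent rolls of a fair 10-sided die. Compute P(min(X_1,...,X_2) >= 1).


P(min >= 1) = P(all X_i >= 1) = (P(X_1 >= 1))^2
= (10/10)^2 = 1^2 = 1

1


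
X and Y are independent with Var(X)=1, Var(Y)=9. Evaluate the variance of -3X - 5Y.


Independence => Cov(X,Y)=0
Var(-3X - 5Y) = (-3)^2*Var(X) + (-5)^2*Var(Y)
= 9*1 + 25*9 = 234

234


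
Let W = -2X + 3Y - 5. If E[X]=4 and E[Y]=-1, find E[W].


E[-2X + 3Y - 5] = -2*E[X] + 3*E[Y] - 5
= (-2)*(4) + (3)*(-1) + (-5)
= -8 - 3 - 5 = -16

-16


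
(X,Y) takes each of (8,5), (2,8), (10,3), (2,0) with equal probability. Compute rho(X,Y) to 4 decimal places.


Cov(X,Y) = -0.5000, Var(X) = 12.7500, Var(Y) = 8.5000
rho = Cov/(sqrt(VarX)*sqrt(VarY)) = -0.0480

-0.0480


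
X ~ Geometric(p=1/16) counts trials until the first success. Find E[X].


For geometric (trials until first success), E[X] = 1/p = 1/(1/16) = 16

16


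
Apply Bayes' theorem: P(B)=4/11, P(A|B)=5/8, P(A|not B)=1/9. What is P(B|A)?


P(A) = P(A|B)P(B) + P(A|B')P(B') = 5/8*4/11 + 1/9*7/11 = 59/198
P(B|A) = P(A|B)P(B)/P(A) = (5/22)/(59/198) = 45/59

45/59


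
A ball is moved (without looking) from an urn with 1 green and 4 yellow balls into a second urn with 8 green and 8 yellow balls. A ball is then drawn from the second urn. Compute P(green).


P(transfer green) = 1/5; P(transfer yellow) = 4/5
If green transferred: Urn II has 9 green of 17, so P(green|green moved) = 9/17
If yellow transferred: Urn II has 8 green of 17, so P(green|yellow moved) = 8/17
By total probability: P(green) = 1/5*9/17 + 4/5*8/17 = 41/85

41/85


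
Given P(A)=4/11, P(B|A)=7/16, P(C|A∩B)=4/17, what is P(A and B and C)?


P(A∩B∩C) = P(A) * P(B|A) * P(C|A∩B)
= 4/11 * 7/16 * 4/17
= 7/44 * 4/17 = 7/187

7/187


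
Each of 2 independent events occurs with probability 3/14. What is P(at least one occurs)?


P(at least one) = 1 - P(none)
P(none) = (1 - 3/14)^2 = (11/14)^2 = 121/196
P(at least one) = 1 - 121/196 = 75/196

75/196


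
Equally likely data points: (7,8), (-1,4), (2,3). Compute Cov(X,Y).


E[X]=8/3, E[Y]=5, E[XY]=58/3
Cov(X,Y) = E[XY] - E[X]E[Y] = 58/3 - 8/3*5 = 6

6


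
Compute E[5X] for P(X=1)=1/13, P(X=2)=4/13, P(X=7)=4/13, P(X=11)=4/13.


E[5X] = sum(g(x)*P(x))
= 5*1/13 + 10*4/13 + 35*4/13 + 55*4/13
= 405/13

405/13


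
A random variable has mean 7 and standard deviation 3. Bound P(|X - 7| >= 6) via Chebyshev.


k = 6/3 = 2
Chebyshev: P(|X-mu| >= k*sigma) <= 1/k^2 = 1/2^2 = 1/4

1/4


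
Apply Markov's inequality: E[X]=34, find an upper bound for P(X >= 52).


Markov: P(X >= a) <= E[X]/a
P(X >= 52) <= 34/52 = 17/26

17/26


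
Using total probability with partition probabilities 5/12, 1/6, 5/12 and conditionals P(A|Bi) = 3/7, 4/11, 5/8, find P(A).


P(A) = P(A|B1)P(B1) + P(A|B2)P(B2) + P(A|B3)P(B3)
= 3/7*5/12 + 4/11*1/6 + 5/8*5/12
= 5/28 + 2/33 + 25/96 = 1231/2464

1231/2464


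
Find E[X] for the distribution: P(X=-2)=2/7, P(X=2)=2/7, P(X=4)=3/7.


E[X] = sum(x * P(x))
= -2*2/7 + 2*2/7 + 4*3/7
= 12/7

12/7


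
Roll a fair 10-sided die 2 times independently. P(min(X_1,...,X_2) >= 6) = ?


P(min >= 6) = P(all X_i >= 6) = (P(X_1 >= 6))^2
= (5/10)^2 = (1/2)^2 = 1/4

1/4


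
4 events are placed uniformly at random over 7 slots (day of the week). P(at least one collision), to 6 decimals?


P(all different) = prod((7-i)/7 for i=0..3) = 0.349854
P(at least one match) = 1 - 0.349854 = 0.650146

0.650146


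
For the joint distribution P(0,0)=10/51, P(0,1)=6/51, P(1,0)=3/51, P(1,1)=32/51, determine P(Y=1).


P(Y=1) = P(0,1)+P(1,1) = 6/51 + 32/51 = 38/51

38/51


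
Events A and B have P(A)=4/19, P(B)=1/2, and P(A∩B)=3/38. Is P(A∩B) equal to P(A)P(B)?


P(A)*P(B) = 4/19*1/2 = 2/19
P(A∩B) = 3/38 != 2/19, so not independent

No, A and B are not independent


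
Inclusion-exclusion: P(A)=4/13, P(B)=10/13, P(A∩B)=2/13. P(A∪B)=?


P(A∪B) = P(A) + P(B) - P(A∩B)
= 4/13 + 10/13 - 2/13 = 12/13

12/13


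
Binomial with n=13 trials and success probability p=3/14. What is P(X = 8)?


P(X=8) = C(13,8) * p^8 * (1-p)^5
= 1287 * 6561/1475789056 * 161051/537824
= 1359915771357/793714773254144

1359915771357/793714773254144


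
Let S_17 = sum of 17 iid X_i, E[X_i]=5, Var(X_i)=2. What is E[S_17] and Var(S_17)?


E[S_n] = n*mu = 17*5 = 85
Var(S_n) = n*sigma^2 = 17*2 = 34

E[S_17]=85, Var(S_17)=34


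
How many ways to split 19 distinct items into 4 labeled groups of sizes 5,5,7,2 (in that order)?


19! = 121645100408832000
Denominator: 5!=120 * 5!=120 * 7!=5040 * 2!=2
Coefficient = 121645100408832000 / 145152000 = 838053216

838053216


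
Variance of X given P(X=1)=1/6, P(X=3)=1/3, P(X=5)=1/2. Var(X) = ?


E[X] = 11/3, E[X^2] = 47/3
Var(X) = E[X^2] - (E[X])^2 = 47/3 - (11/3)^2 = 20/9

20/9


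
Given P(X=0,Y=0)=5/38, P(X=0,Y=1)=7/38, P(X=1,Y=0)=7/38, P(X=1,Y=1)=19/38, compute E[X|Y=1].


P(Y=1) = 26/38
E[X|Y=1] = (0*7 + 1*19)/26 = 19/26

19/26


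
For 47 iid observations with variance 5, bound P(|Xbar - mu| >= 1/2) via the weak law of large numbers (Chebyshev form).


Var(Xbar) = Var(X)/n = 5/47
Chebyshev: P(|Xbar-mu| >= 1/2) <= Var(Xbar)/(1/2)^2 = (5/47)/(1/4) = 20/47

20/47


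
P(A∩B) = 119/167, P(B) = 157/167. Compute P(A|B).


P(A|B) = P(A∩B)/P(B) = (119/167)/(157/167) = 119/157

119/157


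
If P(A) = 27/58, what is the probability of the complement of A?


P(A') = 1 - P(A) = 1 - 27/58 = 31/58

31/58


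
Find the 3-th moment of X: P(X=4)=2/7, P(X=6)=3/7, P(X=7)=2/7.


E[X^3] = sum(x^3 * P(x))
= 64*2/7 + 216*3/7 + 343*2/7
= 1462/7

1462/7


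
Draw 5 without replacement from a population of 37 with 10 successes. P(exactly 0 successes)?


P(X=0) = C(10,0)*C(27,5) / C(37,5)
= 1*80730 / 435897
= 80730/435897 = 8970/48433

8970/48433


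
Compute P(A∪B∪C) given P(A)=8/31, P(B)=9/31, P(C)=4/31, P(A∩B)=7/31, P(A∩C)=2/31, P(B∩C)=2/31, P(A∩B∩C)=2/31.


P(A∪B∪C) = P(A)+P(B)+P(C) - P(AB)-P(AC)-P(BC) + P(ABC)
= 8/31+9/31+4/31 - 7/31-2/31-2/31 + 2/31
= 12/31

12/31


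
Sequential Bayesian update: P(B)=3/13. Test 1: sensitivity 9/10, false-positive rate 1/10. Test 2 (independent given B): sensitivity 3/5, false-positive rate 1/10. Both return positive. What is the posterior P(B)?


After test 1: P(+) = 9/10*3/13 + 1/10*10/13 = 37/130
P(B|+) = (27/130)/(37/130) = 27/37
After test 2 (use post1 as new prior): P(+) = 3/5*27/37 + 1/10*10/37 = 86/185
P(B|+,+) = (81/185)/(86/185) = 81/86

81/86


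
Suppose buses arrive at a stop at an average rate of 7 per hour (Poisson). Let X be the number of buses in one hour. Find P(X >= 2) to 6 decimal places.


P(X>=2) = 1 - P(X<=1) = 1 - (e^(-7)*7^0/0! + e^(-7)*7^1/1!)
≈ 1 - (0.0009118820 + 0.0063831738)
= 1 - 0.0072950558 = 0.9927049442
≈ 0.992705

0.992705


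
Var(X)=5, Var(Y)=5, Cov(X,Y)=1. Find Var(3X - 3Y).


Var(3X - 3Y) = 3^2*Var(X) + (-3)^2*Var(Y) + 2*3*(-3)*Cov(X,Y)
= 9*5 + 9*5 - 18*1
= 45 + 45 - 18 = 72

72


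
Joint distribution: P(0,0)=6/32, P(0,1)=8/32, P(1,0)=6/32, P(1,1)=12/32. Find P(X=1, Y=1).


Read from table: P(X=1, Y=1) = 12/32 = 3/8

3/8


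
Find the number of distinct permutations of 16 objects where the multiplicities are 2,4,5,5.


16! = 20922789888000
Denominator: 2!=2 * 4!=24 * 5!=120 * 5!=120
Coefficient = 20922789888000 / 691200 = 30270240

30270240


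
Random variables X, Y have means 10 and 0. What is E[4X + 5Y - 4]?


E[4X + 5Y - 4] = 4*E[X] + 5*E[Y] - 4
= (4)*(10) + (5)*(0) + (-4)
= 40 + 0 - 4 = 36

36


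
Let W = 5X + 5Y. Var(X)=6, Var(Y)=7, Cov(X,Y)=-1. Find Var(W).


Var(5X + 5Y) = 5^2*Var(X) + 5^2*Var(Y) + 2*5*5*Cov(X,Y)
= 25*6 + 25*7 + 50*(-1)
= 150 + 175 - 50 = 275

275


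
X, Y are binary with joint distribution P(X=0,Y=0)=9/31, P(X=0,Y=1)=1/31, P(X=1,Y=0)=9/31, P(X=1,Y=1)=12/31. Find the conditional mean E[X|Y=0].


P(Y=0) = 18/31
E[X|Y=0] = (0*9 + 1*9)/18 = 9/18 = 1/2

1/2


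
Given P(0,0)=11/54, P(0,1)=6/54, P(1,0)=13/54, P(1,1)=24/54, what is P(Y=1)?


P(Y=1) = P(0,1)+P(1,1) = 6/54 + 24/54 = 30/54 = 5/9

5/9


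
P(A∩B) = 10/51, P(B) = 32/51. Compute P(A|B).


P(A|B) = P(A∩B)/P(B) = (10/51)/(32/51) = 10/32 = 5/16

5/16


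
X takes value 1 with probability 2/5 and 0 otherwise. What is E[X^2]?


For Bernoulli: X in {0,1}
E[X^2] = 0^2*(1-2/5) + 1^2*2/5 = 2/5

2/5


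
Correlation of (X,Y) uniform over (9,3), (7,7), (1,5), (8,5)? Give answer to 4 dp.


Cov(X,Y) = -1.0000, Var(X) = 9.6875, Var(Y) = 2.0000
rho = Cov/(sqrt(VarX)*sqrt(VarY)) = -0.2272

-0.2272


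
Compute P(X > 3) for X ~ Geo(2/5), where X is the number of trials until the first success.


P(X > 3) = P(first 3 trials all fail) = (1-p)^3 = (3/5)^3 = 27/125

27/125


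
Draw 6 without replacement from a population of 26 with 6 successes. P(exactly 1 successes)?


P(X=1) = C(6,1)*C(20,5) / C(26,6)
= 6*15504 / 230230
= 93024/230230 = 46512/115115

46512/115115


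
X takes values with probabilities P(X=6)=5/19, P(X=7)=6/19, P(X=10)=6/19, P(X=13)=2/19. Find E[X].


E[X] = sum(x * P(x))
= 6*5/19 + 7*6/19 + 10*6/19 + 13*2/19
= 158/19

158/19


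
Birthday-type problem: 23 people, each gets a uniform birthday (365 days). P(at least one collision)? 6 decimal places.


P(all different) = prod((365-i)/365 for i=0..22) = 0.492703
P(at least one match) = 1 - 0.492703 = 0.507297

0.507297


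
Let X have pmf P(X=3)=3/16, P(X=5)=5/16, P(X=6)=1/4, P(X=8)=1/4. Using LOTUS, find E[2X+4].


E[2X+4] = sum(g(x)*P(x))
= 10*3/16 + 14*5/16 + 16*1/4 + 20*1/4
= 61/4

61/4


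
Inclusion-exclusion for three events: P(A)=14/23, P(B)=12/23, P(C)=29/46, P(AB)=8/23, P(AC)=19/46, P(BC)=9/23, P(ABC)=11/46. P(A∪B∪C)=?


P(A∪B∪C) = P(A)+P(B)+P(C) - P(AB)-P(AC)-P(BC) + P(ABC)
= 14/23+12/23+29/46 - 8/23-19/46-9/23 + 11/46
= 39/46

39/46


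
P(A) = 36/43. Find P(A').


P(A') = 1 - P(A) = 1 - 36/43 = 7/43

7/43


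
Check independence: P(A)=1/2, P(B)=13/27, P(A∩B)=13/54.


P(A)*P(B) = 1/2*13/27 = 13/54
P(A∩B) = 13/54, which equals P(A)P(B), so independent

Yes, A and B are independent


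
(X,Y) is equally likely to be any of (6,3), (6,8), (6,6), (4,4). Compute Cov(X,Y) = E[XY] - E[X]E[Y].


E[X]=11/2, E[Y]=21/4, E[XY]=59/2
Cov(X,Y) = E[XY] - E[X]E[Y] = 59/2 - 11/2*21/4 = 5/8

5/8


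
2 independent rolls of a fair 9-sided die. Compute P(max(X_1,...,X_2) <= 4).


P(max <= 4) = P(all X_i <= 4) = (P(X_1 <= 4))^2
= (4/9)^2 = 16/81

16/81


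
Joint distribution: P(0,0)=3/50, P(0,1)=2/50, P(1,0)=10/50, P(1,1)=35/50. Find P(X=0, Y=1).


Read from table: P(X=0, Y=1) = 2/50 = 1/25

1/25


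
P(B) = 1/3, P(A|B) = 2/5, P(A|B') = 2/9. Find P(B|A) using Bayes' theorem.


P(A) = P(A|B)P(B) + P(A|B')P(B') = 2/5*1/3 + 2/9*2/3 = 38/135
P(B|A) = P(A|B)P(B)/P(A) = (2/15)/(38/135) = 9/19

9/19


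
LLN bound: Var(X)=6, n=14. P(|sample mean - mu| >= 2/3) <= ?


Var(Xbar) = Var(X)/n = 6/14
Chebyshev: P(|Xbar-mu| >= 2/3) <= Var(Xbar)/(2/3)^2 = (3/7)/(4/9) = 27/28

27/28


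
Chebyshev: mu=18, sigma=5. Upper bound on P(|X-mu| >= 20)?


k = 20/5 = 4
Chebyshev: P(|X-mu| >= k*sigma) <= 1/k^2 = 1/4^2 = 1/16

1/16


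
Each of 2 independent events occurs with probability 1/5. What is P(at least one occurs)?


P(at least one) = 1 - P(none)
P(none) = (1 - 1/5)^2 = (4/5)^2 = 16/25
P(at least one) = 1 - 16/25 = 9/25

9/25


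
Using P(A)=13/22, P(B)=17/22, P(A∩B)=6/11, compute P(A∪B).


P(A∪B) = P(A) + P(B) - P(A∩B)
= 13/22 + 17/22 - 6/11 = 9/11

9/11


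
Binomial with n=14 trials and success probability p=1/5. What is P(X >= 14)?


P(X>=14) = P(X=14)
= 1/6103515625
= 1/6103515625

1/6103515625


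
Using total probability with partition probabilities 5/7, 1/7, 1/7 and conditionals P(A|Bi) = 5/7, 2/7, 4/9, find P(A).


P(A) = P(A|B1)P(B1) + P(A|B2)P(B2) + P(A|B3)P(B3)
= 5/7*5/7 + 2/7*1/7 + 4/9*1/7
= 25/49 + 2/49 + 4/63 = 271/441

271/441


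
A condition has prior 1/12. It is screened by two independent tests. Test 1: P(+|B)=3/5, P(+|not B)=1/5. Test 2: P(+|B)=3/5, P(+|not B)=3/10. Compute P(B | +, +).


After test 1: P(+) = 3/5*1/12 + 1/5*11/12 = 7/30
P(B|+) = (1/20)/(7/30) = 3/14
After test 2 (use post1 as new prior): P(+) = 3/5*3/14 + 3/10*11/14 = 51/140
P(B|+,+) = (9/70)/(51/140) = 6/17

6/17


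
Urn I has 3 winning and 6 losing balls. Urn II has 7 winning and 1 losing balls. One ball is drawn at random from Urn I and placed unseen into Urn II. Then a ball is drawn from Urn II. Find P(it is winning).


P(transfer winning) = 3/9 = 1/3; P(transfer losing) = 2/3
If winning transferred: Urn II has 8 winning of 9, so P(winning|winning moved) = 8/9
If losing transferred: Urn II has 7 winning of 9, so P(winning|losing moved) = 7/9
By total probability: P(winning) = 1/3*8/9 + 2/3*7/9 = 22/27

22/27


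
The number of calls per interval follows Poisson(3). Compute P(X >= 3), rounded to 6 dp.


P(X>=3) = 1 - P(X<=2) = 1 - (e^(-3)*3^0/0! + e^(-3)*3^1/1! + e^(-3)*3^2/2!)
≈ 1 - (0.0497870684 + 0.1493612051 + 0.2240418077)
= 1 - 0.4231900812 = 0.5768099188
≈ 0.576810

0.576810


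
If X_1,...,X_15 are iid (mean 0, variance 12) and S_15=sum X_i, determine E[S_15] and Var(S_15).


E[S_n] = n*mu = 15*0 = 0
Var(S_n) = n*sigma^2 = 15*12 = 180

E[S_15]=0, Var(S_15)=180


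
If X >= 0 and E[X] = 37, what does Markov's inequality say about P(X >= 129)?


Markov: P(X >= a) <= E[X]/a
P(X >= 129) <= 37/129

37/129


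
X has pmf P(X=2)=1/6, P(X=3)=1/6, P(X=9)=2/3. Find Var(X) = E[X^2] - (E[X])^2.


E[X] = 41/6, E[X^2] = 337/6
Var(X) = E[X^2] - (E[X])^2 = 337/6 - (41/6)^2 = 341/36

341/36


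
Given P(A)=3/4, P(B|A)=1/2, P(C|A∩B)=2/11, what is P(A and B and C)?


P(A∩B∩C) = P(A) * P(B|A) * P(C|A∩B)
= 3/4 * 1/2 * 2/11
= 3/8 * 2/11 = 3/44

3/44


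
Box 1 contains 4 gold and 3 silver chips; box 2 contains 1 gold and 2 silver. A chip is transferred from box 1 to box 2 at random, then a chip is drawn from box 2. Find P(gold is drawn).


P(transfer gold) = 4/7; P(transfer silver) = 3/7
If gold transferred: Urn II has 2 gold of 4, so P(gold|gold moved) = 1/2
If silver transferred: Urn II has 1 gold of 4, so P(gold|silver moved) = 1/4
By total probability: P(gold) = 4/7*1/2 + 3/7*1/4 = 11/28

11/28


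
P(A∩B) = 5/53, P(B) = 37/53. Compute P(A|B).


P(A|B) = P(A∩B)/P(B) = (5/53)/(37/53) = 5/37

5/37


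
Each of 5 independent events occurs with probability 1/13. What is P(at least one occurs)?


P(at least one) = 1 - P(none)
P(none) = (1 - 1/13)^5 = (12/13)^5 = 248832/371293
P(at least one) = 1 - 248832/371293 = 122461/371293

122461/371293


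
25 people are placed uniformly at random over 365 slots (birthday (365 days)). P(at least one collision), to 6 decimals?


P(all different) = prod((365-i)/365 for i=0..24) = 0.431300
P(at least one match) = 1 - 0.431300 = 0.568700

0.568700


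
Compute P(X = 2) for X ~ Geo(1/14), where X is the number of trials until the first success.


P(X=2) = (1-p)^1 * p = (13/14)^1 * 1/14
= 13/14 * 1/14 = 13/196

13/196


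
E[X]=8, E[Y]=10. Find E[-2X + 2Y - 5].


E[-2X + 2Y - 5] = -2*E[X] + 2*E[Y] - 5
= (-2)*(8) + (2)*(10) + (-5)
= -16 + 20 - 5 = -1

-1


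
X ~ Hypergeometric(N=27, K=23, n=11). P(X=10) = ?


P(X=10) = C(23,10)*C(4,1) / C(27,11)
= 1144066*4 / 13037895
= 4576264/13037895 = 616/1755

616/1755


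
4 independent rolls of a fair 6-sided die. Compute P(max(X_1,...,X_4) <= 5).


P(max <= 5) = P(all X_i <= 5) = (P(X_1 <= 5))^4
= (5/6)^4 = 625/1296

625/1296


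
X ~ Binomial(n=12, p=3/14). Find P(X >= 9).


P(X>=9) = P(X=9) + P(X=10) + P(X=11) + P(X=12)
= 1440894015/14173478093824 + 235782657/28346956187648 + 5845851/14173478093824 + 531441/56693912375296
= 6259056219/56693912375296

6259056219/56693912375296


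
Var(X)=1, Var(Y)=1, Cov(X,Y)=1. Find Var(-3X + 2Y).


Var(-3X + 2Y) = (-3)^2*Var(X) + 2^2*Var(Y) + 2*(-3)*2*Cov(X,Y)
= 9*1 + 4*1 - 12*1
= 9 + 4 - 12 = 1

1


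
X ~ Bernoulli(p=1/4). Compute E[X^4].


For Bernoulli: X in {0,1}
E[X^4] = 0^4*(1-1/4) + 1^4*1/4 = 1/4

1/4


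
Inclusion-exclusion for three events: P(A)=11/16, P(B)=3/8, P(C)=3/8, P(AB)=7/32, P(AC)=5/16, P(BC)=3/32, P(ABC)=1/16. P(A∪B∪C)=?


P(A∪B∪C) = P(A)+P(B)+P(C) - P(AB)-P(AC)-P(BC) + P(ABC)
= 11/16+3/8+3/8 - 7/32-5/16-3/32 + 1/16
= 7/8

7/8


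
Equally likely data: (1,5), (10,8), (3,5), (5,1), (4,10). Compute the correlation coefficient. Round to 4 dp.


Cov(X,Y) = 2.3200, Var(X) = 9.0400, Var(Y) = 9.3600
rho = Cov/(sqrt(VarX)*sqrt(VarY)) = 0.2522

0.2522


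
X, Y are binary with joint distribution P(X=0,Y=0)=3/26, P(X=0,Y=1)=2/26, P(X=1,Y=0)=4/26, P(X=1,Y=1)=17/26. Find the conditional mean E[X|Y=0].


P(Y=0) = 7/26
E[X|Y=0] = (0*3 + 1*4)/7 = 4/7

4/7


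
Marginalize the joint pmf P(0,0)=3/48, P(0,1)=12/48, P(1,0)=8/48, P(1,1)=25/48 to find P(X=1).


P(X=1) = P(1,0)+P(1,1) = 8/48 + 25/48 = 33/48 = 11/16

11/16


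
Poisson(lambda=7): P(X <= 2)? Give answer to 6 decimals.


P(X<=2) = e^(-7)*7^0/0! + e^(-7)*7^1/1! + e^(-7)*7^2/2!
≈ 0.0009118820 + 0.0063831738 + 0.0223411082
= 0.0296361640
≈ 0.029636

0.029636


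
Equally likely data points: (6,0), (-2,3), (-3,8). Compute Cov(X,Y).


E[X]=1/3, E[Y]=11/3, E[XY]=-10
Cov(X,Y) = E[XY] - E[X]E[Y] = -10 - 1/3*11/3 = -101/9

-101/9


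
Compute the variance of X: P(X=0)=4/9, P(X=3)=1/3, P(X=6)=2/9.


E[X] = 7/3, E[X^2] = 11
Var(X) = E[X^2] - (E[X])^2 = 11 - (7/3)^2 = 50/9

50/9


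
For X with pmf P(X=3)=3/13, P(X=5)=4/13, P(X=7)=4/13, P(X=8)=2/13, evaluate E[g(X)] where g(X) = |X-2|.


E[|X-2|] = sum(g(x)*P(x))
= 1*3/13 + 3*4/13 + 5*4/13 + 6*2/13
= 47/13

47/13


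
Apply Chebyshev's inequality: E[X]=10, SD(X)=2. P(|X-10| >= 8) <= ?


k = 8/2 = 4
Chebyshev: P(|X-mu| >= k*sigma) <= 1/k^2 = 1/4^2 = 1/16

1/16


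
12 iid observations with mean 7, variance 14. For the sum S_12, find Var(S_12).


By independence, Var(S_n) = n*Var(X_1) = 12*14 = 168

168


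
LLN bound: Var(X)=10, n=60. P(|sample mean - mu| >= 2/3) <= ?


Var(Xbar) = Var(X)/n = 10/60
Chebyshev: P(|Xbar-mu| >= 2/3) <= Var(Xbar)/(2/3)^2 = (1/6)/(4/9) = 3/8

3/8


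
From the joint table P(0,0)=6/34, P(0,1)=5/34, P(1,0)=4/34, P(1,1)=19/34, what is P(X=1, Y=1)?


Read from table: P(X=1, Y=1) = 19/34

19/34


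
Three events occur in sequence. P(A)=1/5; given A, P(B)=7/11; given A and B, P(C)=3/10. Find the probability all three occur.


P(A∩B∩C) = P(A) * P(B|A) * P(C|A∩B)
= 1/5 * 7/11 * 3/10
= 7/55 * 3/10 = 21/550

21/550


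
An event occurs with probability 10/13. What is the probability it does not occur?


P(A') = 1 - P(A) = 1 - 10/13 = 3/13

3/13


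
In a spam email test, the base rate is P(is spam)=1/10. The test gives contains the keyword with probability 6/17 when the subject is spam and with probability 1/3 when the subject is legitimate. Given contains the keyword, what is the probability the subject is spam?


P(A) = P(A|B)P(B) + P(A|B')P(B') = 6/17*1/10 + 1/3*9/10 = 57/170
P(B|A) = P(A|B)P(B)/P(A) = (3/85)/(57/170) = 2/19

2/19


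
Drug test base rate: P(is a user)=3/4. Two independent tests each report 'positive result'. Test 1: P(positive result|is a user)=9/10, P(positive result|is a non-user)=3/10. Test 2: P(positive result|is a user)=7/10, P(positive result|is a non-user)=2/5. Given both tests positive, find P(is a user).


After test 1: P(+) = 9/10*3/4 + 3/10*1/4 = 3/4
P(B|+) = (27/40)/(3/4) = 9/10
After test 2 (use post1 as new prior): P(+) = 7/10*9/10 + 2/5*1/10 = 67/100
P(B|+,+) = (63/100)/(67/100) = 63/67

63/67


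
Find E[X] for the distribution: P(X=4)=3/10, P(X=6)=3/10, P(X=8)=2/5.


E[X] = sum(x * P(x))
= 4*3/10 + 6*3/10 + 8*2/5
= 31/5

31/5


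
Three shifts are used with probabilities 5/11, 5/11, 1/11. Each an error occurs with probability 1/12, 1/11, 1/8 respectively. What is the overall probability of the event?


P(A) = P(A|B1)P(B1) + P(A|B2)P(B2) + P(A|B3)P(B3)
= 1/12*5/11 + 1/11*5/11 + 1/8*1/11
= 5/132 + 5/121 + 1/88 = 263/2904

263/2904


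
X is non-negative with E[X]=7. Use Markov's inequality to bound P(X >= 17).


Markov: P(X >= a) <= E[X]/a
P(X >= 17) <= 7/17

7/17
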